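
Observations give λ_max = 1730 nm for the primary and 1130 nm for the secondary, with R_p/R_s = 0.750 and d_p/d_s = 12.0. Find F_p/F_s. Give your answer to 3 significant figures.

Wien's law: T_p/T_s = λ_s/λ_p = 1130/1730 = 0.6532.
L_p/L_s = (R_p/R_s)²(T_p/T_s)⁴ = (0.750)²(0.6532)⁴ = 0.1024.
F_p/F_s = (L_p/L_s)/(d_p/d_s)² = 0.1024/(12.0)² = 7.110×10^-4.

7.11×10^-4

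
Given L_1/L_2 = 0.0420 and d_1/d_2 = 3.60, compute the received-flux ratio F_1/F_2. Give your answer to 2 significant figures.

F = L/(4πd²), so F_1/F_2 = (L_1/L_2) / (d_1/d_2)²
= 0.0420 / (3.60)² = 0.0420 / 12.96 = 0.003241.

0.0032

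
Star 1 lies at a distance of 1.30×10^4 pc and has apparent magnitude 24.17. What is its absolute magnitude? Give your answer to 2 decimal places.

M = m − 5 log₁₀(d/10 pc) = 24.17 − 5 log₁₀(1.30×10^4/10)
  = 24.17 − 5 × 3.114 = 24.17 − 15.57 = 8.60.

8.60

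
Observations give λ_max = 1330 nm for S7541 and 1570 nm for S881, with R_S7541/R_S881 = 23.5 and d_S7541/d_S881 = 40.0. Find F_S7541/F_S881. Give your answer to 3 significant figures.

Wien's law: T_S7541/T_S881 = λ_S881/λ_S7541 = 1570/1330 = 1.180.
L_S7541/L_S881 = (R_S7541/R_S881)²(T_S7541/T_S881)⁴ = (23.5)²(1.180)⁴ = 1072.
F_S7541/F_S881 = (L_S7541/L_S881)/(d_S7541/d_S881)² = 1072/(40.0)² = 0.6702.

0.670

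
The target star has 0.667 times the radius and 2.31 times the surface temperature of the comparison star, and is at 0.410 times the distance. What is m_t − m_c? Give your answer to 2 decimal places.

L_t/L_c = (0.667)²(2.31)⁴ = 12.67.
F_t/F_c = (L_t/L_c)/(d_t/d_c)² = 12.67/0.1681 = 75.36.
m_t − m_c = −2.5 log₁₀(75.36) = -4.69.

-4.69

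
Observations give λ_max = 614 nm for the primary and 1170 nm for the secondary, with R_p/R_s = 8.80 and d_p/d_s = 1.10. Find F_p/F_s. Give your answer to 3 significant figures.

Wien's law: T_p/T_s = λ_s/λ_p = 1170/614 = 1.906.
L_p/L_s = (R_p/R_s)²(T_p/T_s)⁴ = (8.80)²(1.906)⁴ = 1021.
F_p/F_s = (L_p/L_s)/(d_p/d_s)² = 1021/(1.10)² = 843.8.

844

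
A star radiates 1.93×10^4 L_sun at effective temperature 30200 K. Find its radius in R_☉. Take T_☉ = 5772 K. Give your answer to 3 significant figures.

R/R_☉ = √(L/L_☉) / (T/T_☉)² = √(1.93×10^4) / (5.232)²
       = 138.9 / 27.38 = 5.075.

5.07 R_☉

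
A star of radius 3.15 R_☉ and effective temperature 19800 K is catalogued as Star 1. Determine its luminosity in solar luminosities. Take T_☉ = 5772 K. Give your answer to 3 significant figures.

1.37×10^3 solar luminosities

L/L_☉ = (R/R_☉)² (T/T_☉)⁴ = (3.15)² × (19800/5772)⁴
       = 9.922 × (3.430)⁴ = 9.922 × 138.5 = 1374.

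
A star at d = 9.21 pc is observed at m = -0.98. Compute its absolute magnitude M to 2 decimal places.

M = m − 5 log₁₀(d/10 pc) = -0.98 − 5 log₁₀(9.21/10)
  = -0.98 − 5 × -0.036 = -0.98 − -0.18 = -0.80.

-0.80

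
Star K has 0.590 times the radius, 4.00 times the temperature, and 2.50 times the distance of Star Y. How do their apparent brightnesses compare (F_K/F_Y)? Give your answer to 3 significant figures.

14.3

L_K/L_Y = (R_K/R_Y)²(T_K/T_Y)⁴ = (0.590)² × (4.00)⁴ = 89.11.
F_K/F_Y = (L_K/L_Y)/(d_K/d_Y)² = 89.11 / (2.50)² = 14.26.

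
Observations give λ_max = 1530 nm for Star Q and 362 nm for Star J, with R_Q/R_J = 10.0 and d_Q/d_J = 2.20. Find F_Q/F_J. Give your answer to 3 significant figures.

0.0647

Wien's law: T_Q/T_J = λ_J/λ_Q = 362/1530 = 0.2366.
L_Q/L_J = (R_Q/R_J)²(T_Q/T_J)⁴ = (10.0)²(0.2366)⁴ = 0.3134.
F_Q/F_J = (L_Q/L_J)/(d_Q/d_J)² = 0.3134/(2.20)² = 0.06475.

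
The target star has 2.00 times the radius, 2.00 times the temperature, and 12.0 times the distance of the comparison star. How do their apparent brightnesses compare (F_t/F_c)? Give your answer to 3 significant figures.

L_t/L_c = (R_t/R_c)²(T_t/T_c)⁴ = (2.00)² × (2.00)⁴ = 64.00.
F_t/F_c = (L_t/L_c)/(d_t/d_c)² = 64.00 / (12.0)² = 0.4444.

0.444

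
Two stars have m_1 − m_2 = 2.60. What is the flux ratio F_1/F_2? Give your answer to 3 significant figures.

0.0912

F_1/F_2 = 10^(−(m_1 − m_2)/2.5) = 10^(-2.60/2.5) = 10^-1.040 = 0.09120.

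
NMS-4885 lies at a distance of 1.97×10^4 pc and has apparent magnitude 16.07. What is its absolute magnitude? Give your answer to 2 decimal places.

M = m − 5 log₁₀(d/10 pc) = 16.07 − 5 log₁₀(1.97×10^4/10)
  = 16.07 − 5 × 3.294 = 16.07 − 16.47 = -0.40.

-0.40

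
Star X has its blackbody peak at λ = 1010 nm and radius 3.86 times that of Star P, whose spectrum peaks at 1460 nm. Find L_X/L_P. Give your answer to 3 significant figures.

Wien's law gives T ∝ 1/λ_max, so T_X/T_P = λ_P/λ_X = 1460/1010 = 1.446.
Then L ∝ R²T⁴ gives L_X/L_P = (3.86)² × (1.446)⁴ = 14.90 × 4.366 = 65.06.

65.1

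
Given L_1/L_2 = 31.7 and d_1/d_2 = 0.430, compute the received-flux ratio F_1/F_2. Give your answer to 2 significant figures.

1.7×10^2

F = L/(4πd²), so F_1/F_2 = (L_1/L_2) / (d_1/d_2)²
= 31.7 / (0.430)² = 31.7 / 0.1849 = 171.4.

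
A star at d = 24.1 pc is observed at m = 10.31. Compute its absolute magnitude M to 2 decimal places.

M = m − 5 log₁₀(d/10 pc) = 10.31 − 5 log₁₀(24.1/10)
  = 10.31 − 5 × 0.382 = 10.31 − 1.91 = 8.40.

8.40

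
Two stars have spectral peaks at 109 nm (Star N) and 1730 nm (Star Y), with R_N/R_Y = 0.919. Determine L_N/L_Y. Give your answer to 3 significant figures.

Wien's law gives T ∝ 1/λ_max, so T_N/T_Y = λ_Y/λ_N = 1730/109 = 15.87.
Then L ∝ R²T⁴ gives L_N/L_Y = (0.919)² × (15.87)⁴ = 0.8446 × 6.346×10^4 = 5.359×10^4.

5.36×10^4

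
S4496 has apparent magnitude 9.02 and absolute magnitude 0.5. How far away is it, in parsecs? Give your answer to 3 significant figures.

m − M = 5 log₁₀(d/10 pc)
9.02 − (0.5) = 8.52 = 5 log₁₀(d/10)
d = 10 × 10^(8.52/5) = 10 × 10^1.704 = 505.8 pc.

506 pc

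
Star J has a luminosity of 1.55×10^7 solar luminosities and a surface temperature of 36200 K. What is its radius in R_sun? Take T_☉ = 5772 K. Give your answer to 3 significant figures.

100 R_sun

R/R_☉ = √(L/L_☉) / (T/T_☉)² = √(1.55×10^7) / (6.272)²
       = 3937 / 39.33 = 100.1.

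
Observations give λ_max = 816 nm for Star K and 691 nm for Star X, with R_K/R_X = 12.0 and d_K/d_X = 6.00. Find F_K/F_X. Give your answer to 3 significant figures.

Wien's law: T_K/T_X = λ_X/λ_K = 691/816 = 0.8468.
L_K/L_X = (R_K/R_X)²(T_K/T_X)⁴ = (12.0)²(0.8468)⁴ = 74.05.
F_K/F_X = (L_K/L_X)/(d_K/d_X)² = 74.05/(6.00)² = 2.057.

2.06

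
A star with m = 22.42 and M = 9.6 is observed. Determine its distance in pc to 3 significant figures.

3.66×10^3 pc

m − M = 5 log₁₀(d/10 pc)
22.42 − (9.6) = 12.82 = 5 log₁₀(d/10)
d = 10 × 10^(12.82/5) = 10 × 10^2.564 = 3664 pc.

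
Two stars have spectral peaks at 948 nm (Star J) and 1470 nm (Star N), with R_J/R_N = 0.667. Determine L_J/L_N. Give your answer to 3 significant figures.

Wien's law gives T ∝ 1/λ_max, so T_J/T_N = λ_N/λ_J = 1470/948 = 1.551.
Then L ∝ R²T⁴ gives L_J/L_N = (0.667)² × (1.551)⁴ = 0.4449 × 5.781 = 2.572.

2.57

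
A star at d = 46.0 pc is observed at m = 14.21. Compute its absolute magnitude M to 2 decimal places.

10.90

M = m − 5 log₁₀(d/10 pc) = 14.21 − 5 log₁₀(46.0/10)
  = 14.21 − 5 × 0.663 = 14.21 − 3.31 = 10.90.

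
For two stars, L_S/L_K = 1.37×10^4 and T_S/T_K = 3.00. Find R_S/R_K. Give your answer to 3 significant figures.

13.0

L ∝ R²T⁴ gives R ∝ √L / T², so
R_S/R_K = √(1.37×10^4) / (3.00)² = 117.0 / 9.000 = 13.01.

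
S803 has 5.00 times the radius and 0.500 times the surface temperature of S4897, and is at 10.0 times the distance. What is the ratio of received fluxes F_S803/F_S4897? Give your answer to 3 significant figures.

L_S803/L_S4897 = (R_S803/R_S4897)²(T_S803/T_S4897)⁴ = (5.00)² × (0.500)⁴ = 1.562.
F_S803/F_S4897 = (L_S803/L_S4897)/(d_S803/d_S4897)² = 1.562 / (10.0)² = 0.01562.

0.0156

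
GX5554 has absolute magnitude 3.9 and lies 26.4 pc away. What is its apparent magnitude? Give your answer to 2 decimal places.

m = M + 5 log₁₀(d/10 pc) = 3.9 + 5 log₁₀(26.4/10)
  = 3.9 + 5 × 0.422 = 3.9 + 2.11 = 6.01.

6.01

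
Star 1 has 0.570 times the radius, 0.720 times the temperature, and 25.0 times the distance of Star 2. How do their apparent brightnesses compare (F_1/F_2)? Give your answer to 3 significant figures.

L_1/L_2 = (R_1/R_2)²(T_1/T_2)⁴ = (0.570)² × (0.720)⁴ = 0.08731.
F_1/F_2 = (L_1/L_2)/(d_1/d_2)² = 0.08731 / (25.0)² = 1.397×10^-4.

1.40×10^-4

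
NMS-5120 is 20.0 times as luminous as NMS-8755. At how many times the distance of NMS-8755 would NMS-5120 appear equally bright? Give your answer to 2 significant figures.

4.5

Equal flux requires L_NMS-5120/d_NMS-5120² = L_NMS-8755/d_NMS-8755², so d_NMS-5120/d_NMS-8755 = √(L_NMS-5120/L_NMS-8755)
= √(20.0) = 4.472.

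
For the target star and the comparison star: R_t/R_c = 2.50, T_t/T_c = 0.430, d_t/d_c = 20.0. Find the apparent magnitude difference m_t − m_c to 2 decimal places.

L_t/L_c = (2.50)²(0.430)⁴ = 0.2137.
F_t/F_c = (L_t/L_c)/(d_t/d_c)² = 0.2137/400.0 = 5.342×10^-4.
m_t − m_c = −2.5 log₁₀(5.342×10^-4) = 8.18.

8.18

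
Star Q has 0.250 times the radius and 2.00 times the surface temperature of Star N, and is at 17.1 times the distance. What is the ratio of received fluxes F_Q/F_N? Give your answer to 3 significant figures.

L_Q/L_N = (R_Q/R_N)²(T_Q/T_N)⁴ = (0.250)² × (2.00)⁴ = 1.000.
F_Q/F_N = (L_Q/L_N)/(d_Q/d_N)² = 1.000 / (17.1)² = 0.003420.

0.00342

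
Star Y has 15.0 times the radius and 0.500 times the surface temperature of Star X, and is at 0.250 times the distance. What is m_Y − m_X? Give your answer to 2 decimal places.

-5.88

L_Y/L_X = (15.0)²(0.500)⁴ = 14.06.
F_Y/F_X = (L_Y/L_X)/(d_Y/d_X)² = 14.06/0.06250 = 225.0.
m_Y − m_X = −2.5 log₁₀(225.0) = -5.88.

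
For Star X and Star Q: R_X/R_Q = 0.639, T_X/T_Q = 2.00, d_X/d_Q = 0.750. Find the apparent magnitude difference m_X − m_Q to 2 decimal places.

-2.66

L_X/L_Q = (0.639)²(2.00)⁴ = 6.533.
F_X/F_Q = (L_X/L_Q)/(d_X/d_Q)² = 6.533/0.5625 = 11.61.
m_X − m_Q = −2.5 log₁₀(11.61) = -2.66.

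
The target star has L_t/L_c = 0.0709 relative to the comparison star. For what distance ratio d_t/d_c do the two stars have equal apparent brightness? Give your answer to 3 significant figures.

Equal flux requires L_t/d_t² = L_c/d_c², so d_t/d_c = √(L_t/L_c)
= √(0.0709) = 0.2663.

0.266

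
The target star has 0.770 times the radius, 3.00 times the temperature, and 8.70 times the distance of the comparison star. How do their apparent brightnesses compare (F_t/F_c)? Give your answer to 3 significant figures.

0.634

L_t/L_c = (R_t/R_c)²(T_t/T_c)⁴ = (0.770)² × (3.00)⁴ = 48.02.
F_t/F_c = (L_t/L_c)/(d_t/d_c)² = 48.02 / (8.70)² = 0.6345.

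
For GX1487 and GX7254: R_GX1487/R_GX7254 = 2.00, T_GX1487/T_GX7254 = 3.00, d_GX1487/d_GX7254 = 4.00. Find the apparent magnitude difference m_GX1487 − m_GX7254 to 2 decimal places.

-3.27

L_GX1487/L_GX7254 = (2.00)²(3.00)⁴ = 324.0.
F_GX1487/F_GX7254 = (L_GX1487/L_GX7254)/(d_GX1487/d_GX7254)² = 324.0/16.00 = 20.25.
m_GX1487 − m_GX7254 = −2.5 log₁₀(20.25) = -3.27.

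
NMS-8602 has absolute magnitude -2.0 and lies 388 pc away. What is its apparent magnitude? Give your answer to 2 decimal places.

m = M + 5 log₁₀(d/10 pc) = -2.0 + 5 log₁₀(388/10)
  = -2.0 + 5 × 1.589 = -2.0 + 7.94 = 5.94.

5.94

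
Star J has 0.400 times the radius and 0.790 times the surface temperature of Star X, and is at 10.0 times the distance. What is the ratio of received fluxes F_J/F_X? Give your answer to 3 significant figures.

6.23×10^-4

L_J/L_X = (R_J/R_X)²(T_J/T_X)⁴ = (0.400)² × (0.790)⁴ = 0.06232.
F_J/F_X = (L_J/L_X)/(d_J/d_X)² = 0.06232 / (10.0)² = 6.232×10^-4.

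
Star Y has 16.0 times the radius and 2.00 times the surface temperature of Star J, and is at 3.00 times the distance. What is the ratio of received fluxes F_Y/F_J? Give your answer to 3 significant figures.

L_Y/L_J = (R_Y/R_J)²(T_Y/T_J)⁴ = (16.0)² × (2.00)⁴ = 4096.
F_Y/F_J = (L_Y/L_J)/(d_Y/d_J)² = 4096 / (3.00)² = 455.1.

455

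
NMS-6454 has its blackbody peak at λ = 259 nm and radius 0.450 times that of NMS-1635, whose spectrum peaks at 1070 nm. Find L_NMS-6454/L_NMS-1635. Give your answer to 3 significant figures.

Wien's law gives T ∝ 1/λ_max, so T_NMS-6454/T_NMS-1635 = λ_NMS-1635/λ_NMS-6454 = 1070/259 = 4.131.
Then L ∝ R²T⁴ gives L_NMS-6454/L_NMS-1635 = (0.450)² × (4.131)⁴ = 0.2025 × 291.3 = 58.99.

59.0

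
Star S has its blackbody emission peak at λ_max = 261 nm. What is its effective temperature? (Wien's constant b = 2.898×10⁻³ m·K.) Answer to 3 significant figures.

T = b/λ_max = 2.898×10⁻³ / (261×10⁻⁹) = 1.110×10^4 K.

1.11×10^4 K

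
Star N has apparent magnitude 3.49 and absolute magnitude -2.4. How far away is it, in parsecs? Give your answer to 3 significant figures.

m − M = 5 log₁₀(d/10 pc)
3.49 − (-2.4) = 5.89 = 5 log₁₀(d/10)
d = 10 × 10^(5.89/5) = 10 × 10^1.178 = 150.7 pc.

151 pc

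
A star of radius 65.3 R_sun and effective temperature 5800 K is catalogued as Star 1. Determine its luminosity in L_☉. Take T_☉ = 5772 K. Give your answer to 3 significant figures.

L/L_☉ = (R/R_☉)² (T/T_☉)⁴ = (65.3)² × (5800/5772)⁴
       = 4264 × (1.005)⁴ = 4264 × 1.020 = 4347.

4.35×10^3 L_☉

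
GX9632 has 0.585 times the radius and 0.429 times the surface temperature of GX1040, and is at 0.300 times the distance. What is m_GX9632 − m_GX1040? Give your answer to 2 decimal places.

L_GX9632/L_GX1040 = (0.585)²(0.429)⁴ = 0.01159.
F_GX9632/F_GX1040 = (L_GX9632/L_GX1040)/(d_GX9632/d_GX1040)² = 0.01159/0.09000 = 0.1288.
m_GX9632 − m_GX1040 = −2.5 log₁₀(0.1288) = 2.23.

2.23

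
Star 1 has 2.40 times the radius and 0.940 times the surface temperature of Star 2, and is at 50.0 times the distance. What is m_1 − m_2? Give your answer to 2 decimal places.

L_1/L_2 = (2.40)²(0.940)⁴ = 4.497.
F_1/F_2 = (L_1/L_2)/(d_1/d_2)² = 4.497/2500 = 0.001799.
m_1 − m_2 = −2.5 log₁₀(0.001799) = 6.86.

6.86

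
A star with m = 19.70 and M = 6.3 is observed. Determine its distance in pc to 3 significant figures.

4.79×10^3 pc

m − M = 5 log₁₀(d/10 pc)
19.70 − (6.3) = 13.40 = 5 log₁₀(d/10)
d = 10 × 10^(13.40/5) = 10 × 10^2.680 = 4786 pc.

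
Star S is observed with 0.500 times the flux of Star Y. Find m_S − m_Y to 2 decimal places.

m_S − m_Y = −2.5 log₁₀(F_S/F_Y) = −2.5 log₁₀(0.500) = −2.5 × (-0.301) = 0.753.

0.75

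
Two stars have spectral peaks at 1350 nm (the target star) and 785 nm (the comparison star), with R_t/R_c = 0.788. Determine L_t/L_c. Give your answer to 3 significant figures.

0.0710

Wien's law gives T ∝ 1/λ_max, so T_t/T_c = λ_c/λ_t = 785/1350 = 0.5815.
Then L ∝ R²T⁴ gives L_t/L_c = (0.788)² × (0.5815)⁴ = 0.6209 × 0.1143 = 0.07099.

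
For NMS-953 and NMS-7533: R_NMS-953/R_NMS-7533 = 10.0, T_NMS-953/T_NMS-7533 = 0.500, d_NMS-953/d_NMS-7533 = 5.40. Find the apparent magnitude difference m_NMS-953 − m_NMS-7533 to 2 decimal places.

1.67

L_NMS-953/L_NMS-7533 = (10.0)²(0.500)⁴ = 6.250.
F_NMS-953/F_NMS-7533 = (L_NMS-953/L_NMS-7533)/(d_NMS-953/d_NMS-7533)² = 6.250/29.16 = 0.2143.
m_NMS-953 − m_NMS-7533 = −2.5 log₁₀(0.2143) = 1.67.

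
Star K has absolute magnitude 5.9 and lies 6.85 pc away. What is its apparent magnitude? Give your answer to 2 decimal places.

m = M + 5 log₁₀(d/10 pc) = 5.9 + 5 log₁₀(6.85/10)
  = 5.9 + 5 × -0.164 = 5.9 + -0.82 = 5.08.

5.08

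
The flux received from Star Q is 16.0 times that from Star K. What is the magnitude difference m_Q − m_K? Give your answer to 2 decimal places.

m_Q − m_K = −2.5 log₁₀(F_Q/F_K) = −2.5 log₁₀(16.0) = −2.5 × (1.204) = -3.010.

-3.01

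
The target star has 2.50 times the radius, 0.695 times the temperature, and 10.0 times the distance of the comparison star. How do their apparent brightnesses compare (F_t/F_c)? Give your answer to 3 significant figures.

0.0146

L_t/L_c = (R_t/R_c)²(T_t/T_c)⁴ = (2.50)² × (0.695)⁴ = 1.458.
F_t/F_c = (L_t/L_c)/(d_t/d_c)² = 1.458 / (10.0)² = 0.01458.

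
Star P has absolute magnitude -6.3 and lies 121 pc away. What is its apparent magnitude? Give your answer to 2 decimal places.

m = M + 5 log₁₀(d/10 pc) = -6.3 + 5 log₁₀(121/10)
  = -6.3 + 5 × 1.083 = -6.3 + 5.41 = -0.89.

-0.89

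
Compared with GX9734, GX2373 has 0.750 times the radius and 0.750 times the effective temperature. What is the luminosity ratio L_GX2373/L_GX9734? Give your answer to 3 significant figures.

From the Stefan–Boltzmann law, L ∝ R²T⁴, so
L_GX2373/L_GX9734 = (R_GX2373/R_GX9734)² (T_GX2373/T_GX9734)⁴ = (0.750)² × (0.750)⁴ = 0.5625 × 0.3164 = 0.1780.

0.178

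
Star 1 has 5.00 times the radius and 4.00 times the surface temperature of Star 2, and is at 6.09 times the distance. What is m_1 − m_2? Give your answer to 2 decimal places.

-5.59

L_1/L_2 = (5.00)²(4.00)⁴ = 6400.
F_1/F_2 = (L_1/L_2)/(d_1/d_2)² = 6400/37.09 = 172.6.
m_1 − m_2 = −2.5 log₁₀(172.6) = -5.59.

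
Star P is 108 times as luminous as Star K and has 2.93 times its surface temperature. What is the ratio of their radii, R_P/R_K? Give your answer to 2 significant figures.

L ∝ R²T⁴ gives R ∝ √L / T², so
R_P/R_K = √(108) / (2.93)² = 10.39 / 8.585 = 1.211.

1.2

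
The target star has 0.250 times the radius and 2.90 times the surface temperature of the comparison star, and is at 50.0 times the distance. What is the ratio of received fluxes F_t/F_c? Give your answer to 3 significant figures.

L_t/L_c = (R_t/R_c)²(T_t/T_c)⁴ = (0.250)² × (2.90)⁴ = 4.421.
F_t/F_c = (L_t/L_c)/(d_t/d_c)² = 4.421 / (50.0)² = 0.001768.

0.00177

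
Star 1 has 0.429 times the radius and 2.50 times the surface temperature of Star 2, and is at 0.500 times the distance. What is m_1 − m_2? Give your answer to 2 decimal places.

L_1/L_2 = (0.429)²(2.50)⁴ = 7.189.
F_1/F_2 = (L_1/L_2)/(d_1/d_2)² = 7.189/0.2500 = 28.76.
m_1 − m_2 = −2.5 log₁₀(28.76) = -3.65.

-3.65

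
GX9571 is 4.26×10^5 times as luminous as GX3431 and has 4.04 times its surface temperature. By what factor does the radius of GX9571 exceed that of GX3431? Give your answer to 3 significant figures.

L ∝ R²T⁴ gives R ∝ √L / T², so
R_GX9571/R_GX3431 = √(4.26×10^5) / (4.04)² = 652.7 / 16.32 = 39.99.

40.0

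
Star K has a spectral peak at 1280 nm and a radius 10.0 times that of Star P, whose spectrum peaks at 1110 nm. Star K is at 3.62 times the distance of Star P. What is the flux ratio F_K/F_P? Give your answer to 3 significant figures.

4.32

Wien's law: T_K/T_P = λ_P/λ_K = 1110/1280 = 0.8672.
L_K/L_P = (R_K/R_P)²(T_K/T_P)⁴ = (10.0)²(0.8672)⁴ = 56.55.
F_K/F_P = (L_K/L_P)/(d_K/d_P)² = 56.55/(3.62)² = 4.316.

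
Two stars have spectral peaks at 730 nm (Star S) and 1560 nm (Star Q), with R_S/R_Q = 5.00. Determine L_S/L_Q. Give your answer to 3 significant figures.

521

Wien's law gives T ∝ 1/λ_max, so T_S/T_Q = λ_Q/λ_S = 1560/730 = 2.137.
Then L ∝ R²T⁴ gives L_S/L_Q = (5.00)² × (2.137)⁴ = 25.00 × 20.85 = 521.4.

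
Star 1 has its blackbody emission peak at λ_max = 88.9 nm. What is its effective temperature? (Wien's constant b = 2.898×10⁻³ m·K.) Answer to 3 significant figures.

3.26×10^4 K

T = b/λ_max = 2.898×10⁻³ / (88.9×10⁻⁹) = 3.260×10^4 K.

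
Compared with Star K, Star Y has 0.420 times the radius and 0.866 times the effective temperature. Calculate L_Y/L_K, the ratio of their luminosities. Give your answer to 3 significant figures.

From the Stefan–Boltzmann law, L ∝ R²T⁴, so
L_Y/L_K = (R_Y/R_K)² (T_Y/T_K)⁴ = (0.420)² × (0.866)⁴ = 0.1764 × 0.5624 = 0.09921.

0.0992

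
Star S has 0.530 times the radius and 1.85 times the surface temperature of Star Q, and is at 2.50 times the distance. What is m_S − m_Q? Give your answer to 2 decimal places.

L_S/L_Q = (0.530)²(1.85)⁴ = 3.290.
F_S/F_Q = (L_S/L_Q)/(d_S/d_Q)² = 3.290/6.250 = 0.5265.
m_S − m_Q = −2.5 log₁₀(0.5265) = 0.70.

0.70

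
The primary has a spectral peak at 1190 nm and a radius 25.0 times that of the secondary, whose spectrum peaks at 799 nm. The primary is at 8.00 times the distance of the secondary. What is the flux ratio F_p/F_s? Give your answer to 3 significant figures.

Wien's law: T_p/T_s = λ_s/λ_p = 799/1190 = 0.6714.
L_p/L_s = (R_p/R_s)²(T_p/T_s)⁴ = (25.0)²(0.6714)⁴ = 127.0.
F_p/F_s = (L_p/L_s)/(d_p/d_s)² = 127.0/(8.00)² = 1.985.

1.98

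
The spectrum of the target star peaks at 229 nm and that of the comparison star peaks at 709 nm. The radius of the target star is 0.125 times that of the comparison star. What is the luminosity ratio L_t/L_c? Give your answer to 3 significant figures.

1.44

Wien's law gives T ∝ 1/λ_max, so T_t/T_c = λ_c/λ_t = 709/229 = 3.096.
Then L ∝ R²T⁴ gives L_t/L_c = (0.125)² × (3.096)⁴ = 0.01562 × 91.88 = 1.436.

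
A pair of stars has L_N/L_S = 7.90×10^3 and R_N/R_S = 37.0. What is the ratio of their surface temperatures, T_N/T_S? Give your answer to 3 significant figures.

L ∝ R²T⁴ gives T ∝ (L/R²)^(1/4), so
T_N/T_S = (7.90×10^3 / 37.0²)^(1/4) = (5.771)^(1/4) = 1.550.

1.55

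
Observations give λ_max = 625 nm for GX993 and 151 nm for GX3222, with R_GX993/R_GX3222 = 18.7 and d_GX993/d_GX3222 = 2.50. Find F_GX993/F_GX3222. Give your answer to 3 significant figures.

Wien's law: T_GX993/T_GX3222 = λ_GX3222/λ_GX993 = 151/625 = 0.2416.
L_GX993/L_GX3222 = (R_GX993/R_GX3222)²(T_GX993/T_GX3222)⁴ = (18.7)²(0.2416)⁴ = 1.191.
F_GX993/F_GX3222 = (L_GX993/L_GX3222)/(d_GX993/d_GX3222)² = 1.191/(2.50)² = 0.1906.

0.191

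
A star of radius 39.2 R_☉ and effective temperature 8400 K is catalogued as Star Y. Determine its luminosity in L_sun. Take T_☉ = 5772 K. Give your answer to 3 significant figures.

6.89×10^3 L_sun

L/L_☉ = (R/R_☉)² (T/T_☉)⁴ = (39.2)² × (8400/5772)⁴
       = 1537 × (1.455)⁴ = 1537 × 4.486 = 6893.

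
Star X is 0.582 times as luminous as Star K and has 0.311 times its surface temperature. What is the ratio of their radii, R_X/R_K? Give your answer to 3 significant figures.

L ∝ R²T⁴ gives R ∝ √L / T², so
R_X/R_K = √(0.582) / (0.311)² = 0.7629 / 0.09672 = 7.888.

7.89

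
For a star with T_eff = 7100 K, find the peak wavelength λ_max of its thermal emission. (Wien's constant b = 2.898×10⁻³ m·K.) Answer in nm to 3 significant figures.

408 nm

λ_max = b/T = 2.898×10⁻³ / 7100 = 4.08×10^-7 m = 408.2 nm.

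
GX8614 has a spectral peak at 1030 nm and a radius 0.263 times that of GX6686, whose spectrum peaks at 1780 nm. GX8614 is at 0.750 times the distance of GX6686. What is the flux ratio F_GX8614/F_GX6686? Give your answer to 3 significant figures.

Wien's law: T_GX8614/T_GX6686 = λ_GX6686/λ_GX8614 = 1780/1030 = 1.728.
L_GX8614/L_GX6686 = (R_GX8614/R_GX6686)²(T_GX8614/T_GX6686)⁴ = (0.263)²(1.728)⁴ = 0.6169.
F_GX8614/F_GX6686 = (L_GX8614/L_GX6686)/(d_GX8614/d_GX6686)² = 0.6169/(0.750)² = 1.097.

1.10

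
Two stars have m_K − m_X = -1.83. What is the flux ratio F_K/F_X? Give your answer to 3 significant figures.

5.40

F_K/F_X = 10^(−(m_K − m_X)/2.5) = 10^(1.83/2.5) = 10^0.732 = 5.395.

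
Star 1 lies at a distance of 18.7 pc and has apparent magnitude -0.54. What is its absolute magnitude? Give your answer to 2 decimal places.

-1.90

M = m − 5 log₁₀(d/10 pc) = -0.54 − 5 log₁₀(18.7/10)
  = -0.54 − 5 × 0.272 = -0.54 − 1.36 = -1.90.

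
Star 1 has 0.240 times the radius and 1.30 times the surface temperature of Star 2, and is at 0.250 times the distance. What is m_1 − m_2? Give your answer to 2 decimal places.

-1.05

L_1/L_2 = (0.240)²(1.30)⁴ = 0.1645.
F_1/F_2 = (L_1/L_2)/(d_1/d_2)² = 0.1645/0.06250 = 2.632.
m_1 − m_2 = −2.5 log₁₀(2.632) = -1.05.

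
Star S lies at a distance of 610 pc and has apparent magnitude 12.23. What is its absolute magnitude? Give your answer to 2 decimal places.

M = m − 5 log₁₀(d/10 pc) = 12.23 − 5 log₁₀(610/10)
  = 12.23 − 5 × 1.785 = 12.23 − 8.93 = 3.30.

3.30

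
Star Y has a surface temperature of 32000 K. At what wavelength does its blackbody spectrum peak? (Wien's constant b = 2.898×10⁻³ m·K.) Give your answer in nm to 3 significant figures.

λ_max = b/T = 2.898×10⁻³ / 32000 = 9.06×10^-8 m = 90.56 nm.

90.6 nm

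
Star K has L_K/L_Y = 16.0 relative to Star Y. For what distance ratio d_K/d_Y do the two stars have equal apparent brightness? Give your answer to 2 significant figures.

4.0

Equal flux requires L_K/d_K² = L_Y/d_Y², so d_K/d_Y = √(L_K/L_Y)
= √(16.0) = 4.000.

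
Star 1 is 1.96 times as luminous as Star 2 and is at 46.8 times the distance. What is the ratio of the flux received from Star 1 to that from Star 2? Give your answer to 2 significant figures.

8.9×10^-4

F = L/(4πd²), so F_1/F_2 = (L_1/L_2) / (d_1/d_2)²
= 1.96 / (46.8)² = 1.96 / 2190 = 8.949×10^-4.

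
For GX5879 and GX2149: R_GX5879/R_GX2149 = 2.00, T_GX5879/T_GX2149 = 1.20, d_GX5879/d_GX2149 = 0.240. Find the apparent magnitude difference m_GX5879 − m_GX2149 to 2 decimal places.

L_GX5879/L_GX2149 = (2.00)²(1.20)⁴ = 8.294.
F_GX5879/F_GX2149 = (L_GX5879/L_GX2149)/(d_GX5879/d_GX2149)² = 8.294/0.05760 = 144.0.
m_GX5879 − m_GX2149 = −2.5 log₁₀(144.0) = -5.40.

-5.40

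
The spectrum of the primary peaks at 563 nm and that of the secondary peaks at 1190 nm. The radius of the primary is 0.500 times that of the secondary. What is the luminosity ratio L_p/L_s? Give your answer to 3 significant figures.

4.99

Wien's law gives T ∝ 1/λ_max, so T_p/T_s = λ_s/λ_p = 1190/563 = 2.114.
Then L ∝ R²T⁴ gives L_p/L_s = (0.500)² × (2.114)⁴ = 0.2500 × 19.96 = 4.990.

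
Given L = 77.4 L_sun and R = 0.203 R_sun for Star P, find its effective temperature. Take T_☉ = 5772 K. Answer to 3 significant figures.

3.80×10^4 K

T/T_☉ = (L/L_☉)^(1/4) / (R/R_☉)^(1/2)
T = 5772 × (77.4)^(1/4) / √(0.203) = 5772 × 2.966 / 0.4506 = 3.800×10^4 K.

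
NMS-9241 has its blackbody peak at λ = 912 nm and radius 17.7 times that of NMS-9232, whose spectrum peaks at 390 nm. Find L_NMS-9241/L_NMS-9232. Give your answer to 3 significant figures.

Wien's law gives T ∝ 1/λ_max, so T_NMS-9241/T_NMS-9232 = λ_NMS-9232/λ_NMS-9241 = 390/912 = 0.4276.
Then L ∝ R²T⁴ gives L_NMS-9241/L_NMS-9232 = (17.7)² × (0.4276)⁴ = 313.3 × 0.03344 = 10.48.

10.5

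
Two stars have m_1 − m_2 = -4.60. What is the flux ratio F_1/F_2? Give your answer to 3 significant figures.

69.2

F_1/F_2 = 10^(−(m_1 − m_2)/2.5) = 10^(4.60/2.5) = 10^1.840 = 69.18.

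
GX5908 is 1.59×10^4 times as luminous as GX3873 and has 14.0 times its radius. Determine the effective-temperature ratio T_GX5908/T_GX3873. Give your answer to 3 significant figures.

L ∝ R²T⁴ gives T ∝ (L/R²)^(1/4), so
T_GX5908/T_GX3873 = (1.59×10^4 / 14.0²)^(1/4) = (81.12)^(1/4) = 3.001.

3.00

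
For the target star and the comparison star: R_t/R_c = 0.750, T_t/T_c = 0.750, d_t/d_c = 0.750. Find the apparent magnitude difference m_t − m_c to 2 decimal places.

L_t/L_c = (0.750)²(0.750)⁴ = 0.1780.
F_t/F_c = (L_t/L_c)/(d_t/d_c)² = 0.1780/0.5625 = 0.3164.
m_t − m_c = −2.5 log₁₀(0.3164) = 1.25.

1.25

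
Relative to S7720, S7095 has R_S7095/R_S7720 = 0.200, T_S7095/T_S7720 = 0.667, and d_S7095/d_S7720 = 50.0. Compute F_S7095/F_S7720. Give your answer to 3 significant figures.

3.17×10^-6

L_S7095/L_S7720 = (R_S7095/R_S7720)²(T_S7095/T_S7720)⁴ = (0.200)² × (0.667)⁴ = 0.007917.
F_S7095/F_S7720 = (L_S7095/L_S7720)/(d_S7095/d_S7720)² = 0.007917 / (50.0)² = 3.167×10^-6.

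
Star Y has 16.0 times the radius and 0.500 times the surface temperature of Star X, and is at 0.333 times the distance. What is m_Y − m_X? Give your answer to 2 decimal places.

-5.40

L_Y/L_X = (16.0)²(0.500)⁴ = 16.00.
F_Y/F_X = (L_Y/L_X)/(d_Y/d_X)² = 16.00/0.1109 = 144.3.
m_Y − m_X = −2.5 log₁₀(144.3) = -5.40.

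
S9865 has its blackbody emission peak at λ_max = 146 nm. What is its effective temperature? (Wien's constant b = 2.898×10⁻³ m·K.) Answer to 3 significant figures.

1.98×10^4 K

T = b/λ_max = 2.898×10⁻³ / (146×10⁻⁹) = 1.985×10^4 K.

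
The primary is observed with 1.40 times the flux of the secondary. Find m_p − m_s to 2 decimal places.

m_p − m_s = −2.5 log₁₀(F_p/F_s) = −2.5 log₁₀(1.40) = −2.5 × (0.146) = -0.365.

-0.37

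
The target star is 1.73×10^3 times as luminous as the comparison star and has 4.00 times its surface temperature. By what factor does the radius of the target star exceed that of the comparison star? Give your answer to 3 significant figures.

2.60

L ∝ R²T⁴ gives R ∝ √L / T², so
R_t/R_c = √(1.73×10^3) / (4.00)² = 41.59 / 16.00 = 2.600.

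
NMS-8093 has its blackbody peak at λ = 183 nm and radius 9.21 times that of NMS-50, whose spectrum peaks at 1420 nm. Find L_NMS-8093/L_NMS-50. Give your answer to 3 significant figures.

3.08×10^5

Wien's law gives T ∝ 1/λ_max, so T_NMS-8093/T_NMS-50 = λ_NMS-50/λ_NMS-8093 = 1420/183 = 7.760.
Then L ∝ R²T⁴ gives L_NMS-8093/L_NMS-50 = (9.21)² × (7.760)⁴ = 84.82 × 3625 = 3.075×10^5.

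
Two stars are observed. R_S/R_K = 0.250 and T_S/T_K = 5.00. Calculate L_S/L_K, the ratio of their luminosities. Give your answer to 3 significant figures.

39.1

From the Stefan–Boltzmann law, L ∝ R²T⁴, so
L_S/L_K = (R_S/R_K)² (T_S/T_K)⁴ = (0.250)² × (5.00)⁴ = 0.06250 × 625.0 = 39.06.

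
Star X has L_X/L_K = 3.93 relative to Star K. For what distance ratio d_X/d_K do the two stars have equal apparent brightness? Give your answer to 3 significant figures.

1.98

Equal flux requires L_X/d_X² = L_K/d_K², so d_X/d_K = √(L_X/L_K)
= √(3.93) = 1.982.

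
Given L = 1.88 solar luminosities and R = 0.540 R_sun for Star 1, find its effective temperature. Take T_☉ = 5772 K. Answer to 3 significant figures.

9.20×10^3 K

T/T_☉ = (L/L_☉)^(1/4) / (R/R_☉)^(1/2)
T = 5772 × (1.88)^(1/4) / √(0.540) = 5772 × 1.171 / 0.7348 = 9197 K.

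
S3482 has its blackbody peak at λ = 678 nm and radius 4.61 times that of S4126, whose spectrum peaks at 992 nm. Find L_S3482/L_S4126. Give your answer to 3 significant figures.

Wien's law gives T ∝ 1/λ_max, so T_S3482/T_S4126 = λ_S4126/λ_S3482 = 992/678 = 1.463.
Then L ∝ R²T⁴ gives L_S3482/L_S4126 = (4.61)² × (1.463)⁴ = 21.25 × 4.583 = 97.39.

97.4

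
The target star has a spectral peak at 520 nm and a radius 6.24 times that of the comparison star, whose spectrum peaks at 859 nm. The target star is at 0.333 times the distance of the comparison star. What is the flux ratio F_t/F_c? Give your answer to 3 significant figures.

Wien's law: T_t/T_c = λ_c/λ_t = 859/520 = 1.652.
L_t/L_c = (R_t/R_c)²(T_t/T_c)⁴ = (6.24)²(1.652)⁴ = 290.0.
F_t/F_c = (L_t/L_c)/(d_t/d_c)² = 290.0/(0.333)² = 2615.

2.61×10^3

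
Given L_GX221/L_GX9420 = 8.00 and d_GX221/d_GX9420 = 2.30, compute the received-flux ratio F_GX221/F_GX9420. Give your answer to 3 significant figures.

F = L/(4πd²), so F_GX221/F_GX9420 = (L_GX221/L_GX9420) / (d_GX221/d_GX9420)²
= 8.00 / (2.30)² = 8.00 / 5.290 = 1.512.

1.51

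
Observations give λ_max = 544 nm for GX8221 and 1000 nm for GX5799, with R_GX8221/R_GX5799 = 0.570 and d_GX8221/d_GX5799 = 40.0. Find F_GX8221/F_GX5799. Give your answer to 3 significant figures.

Wien's law: T_GX8221/T_GX5799 = λ_GX5799/λ_GX8221 = 1000/544 = 1.838.
L_GX8221/L_GX5799 = (R_GX8221/R_GX5799)²(T_GX8221/T_GX5799)⁴ = (0.570)²(1.838)⁴ = 3.710.
F_GX8221/F_GX5799 = (L_GX8221/L_GX5799)/(d_GX8221/d_GX5799)² = 3.710/(40.0)² = 0.002319.

0.00232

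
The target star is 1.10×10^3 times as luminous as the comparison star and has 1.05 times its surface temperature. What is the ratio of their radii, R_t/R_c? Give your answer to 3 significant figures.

30.1

L ∝ R²T⁴ gives R ∝ √L / T², so
R_t/R_c = √(1.10×10^3) / (1.05)² = 33.17 / 1.103 = 30.08.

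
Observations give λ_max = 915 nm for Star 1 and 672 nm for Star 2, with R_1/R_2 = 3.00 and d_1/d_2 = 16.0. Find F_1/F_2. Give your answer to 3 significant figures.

0.0102

Wien's law: T_1/T_2 = λ_2/λ_1 = 672/915 = 0.7344.
L_1/L_2 = (R_1/R_2)²(T_1/T_2)⁴ = (3.00)²(0.7344)⁴ = 2.618.
F_1/F_2 = (L_1/L_2)/(d_1/d_2)² = 2.618/(16.0)² = 0.01023.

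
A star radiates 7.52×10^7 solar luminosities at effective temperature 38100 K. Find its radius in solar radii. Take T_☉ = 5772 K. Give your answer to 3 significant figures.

R/R_☉ = √(L/L_☉) / (T/T_☉)² = √(7.52×10^7) / (6.601)²
       = 8672 / 43.57 = 199.0.

199 solar radii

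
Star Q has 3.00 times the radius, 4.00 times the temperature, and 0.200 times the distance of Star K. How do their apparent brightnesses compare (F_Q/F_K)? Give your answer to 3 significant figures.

L_Q/L_K = (R_Q/R_K)²(T_Q/T_K)⁴ = (3.00)² × (4.00)⁴ = 2304.
F_Q/F_K = (L_Q/L_K)/(d_Q/d_K)² = 2304 / (0.200)² = 5.760×10^4.

5.76×10^4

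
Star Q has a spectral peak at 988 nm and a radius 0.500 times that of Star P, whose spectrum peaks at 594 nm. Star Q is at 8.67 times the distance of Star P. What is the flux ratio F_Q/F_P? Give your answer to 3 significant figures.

4.35×10^-4

Wien's law: T_Q/T_P = λ_P/λ_Q = 594/988 = 0.6012.
L_Q/L_P = (R_Q/R_P)²(T_Q/T_P)⁴ = (0.500)²(0.6012)⁴ = 0.03266.
F_Q/F_P = (L_Q/L_P)/(d_Q/d_P)² = 0.03266/(8.67)² = 4.345×10^-4.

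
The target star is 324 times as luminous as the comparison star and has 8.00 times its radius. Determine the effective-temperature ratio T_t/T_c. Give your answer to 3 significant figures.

1.50

L ∝ R²T⁴ gives T ∝ (L/R²)^(1/4), so
T_t/T_c = (324 / 8.00²)^(1/4) = (5.062)^(1/4) = 1.500.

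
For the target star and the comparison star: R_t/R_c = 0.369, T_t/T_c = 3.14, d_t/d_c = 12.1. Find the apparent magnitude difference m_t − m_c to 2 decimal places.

2.61

L_t/L_c = (0.369)²(3.14)⁴ = 13.24.
F_t/F_c = (L_t/L_c)/(d_t/d_c)² = 13.24/146.4 = 0.09041.
m_t − m_c = −2.5 log₁₀(0.09041) = 2.61.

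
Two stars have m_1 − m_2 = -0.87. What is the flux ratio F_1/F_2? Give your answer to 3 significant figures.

2.23

F_1/F_2 = 10^(−(m_1 − m_2)/2.5) = 10^(0.87/2.5) = 10^0.348 = 2.228.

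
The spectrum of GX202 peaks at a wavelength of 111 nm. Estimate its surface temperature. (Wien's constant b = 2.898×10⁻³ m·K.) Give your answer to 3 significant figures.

T = b/λ_max = 2.898×10⁻³ / (111×10⁻⁹) = 2.611×10^4 K.

2.61×10^4 K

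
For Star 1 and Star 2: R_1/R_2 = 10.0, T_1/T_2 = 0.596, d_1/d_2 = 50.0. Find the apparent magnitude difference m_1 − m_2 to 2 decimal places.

5.74

L_1/L_2 = (10.0)²(0.596)⁴ = 12.62.
F_1/F_2 = (L_1/L_2)/(d_1/d_2)² = 12.62/2500 = 0.005047.
m_1 − m_2 = −2.5 log₁₀(0.005047) = 5.74.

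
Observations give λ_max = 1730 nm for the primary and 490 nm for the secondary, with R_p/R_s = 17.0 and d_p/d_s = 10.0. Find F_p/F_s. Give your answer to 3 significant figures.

0.0186

Wien's law: T_p/T_s = λ_s/λ_p = 490/1730 = 0.2832.
L_p/L_s = (R_p/R_s)²(T_p/T_s)⁴ = (17.0)²(0.2832)⁴ = 1.860.
F_p/F_s = (L_p/L_s)/(d_p/d_s)² = 1.860/(10.0)² = 0.01860.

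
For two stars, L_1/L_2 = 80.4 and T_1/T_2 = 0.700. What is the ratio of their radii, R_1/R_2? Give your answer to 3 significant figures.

L ∝ R²T⁴ gives R ∝ √L / T², so
R_1/R_2 = √(80.4) / (0.700)² = 8.967 / 0.4900 = 18.30.

18.3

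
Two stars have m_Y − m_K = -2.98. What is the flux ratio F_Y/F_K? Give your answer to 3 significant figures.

15.6

F_Y/F_K = 10^(−(m_Y − m_K)/2.5) = 10^(2.98/2.5) = 10^1.192 = 15.56.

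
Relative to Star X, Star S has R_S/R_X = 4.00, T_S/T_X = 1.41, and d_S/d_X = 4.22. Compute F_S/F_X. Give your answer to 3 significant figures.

3.55

L_S/L_X = (R_S/R_X)²(T_S/T_X)⁴ = (4.00)² × (1.41)⁴ = 63.24.
F_S/F_X = (L_S/L_X)/(d_S/d_X)² = 63.24 / (4.22)² = 3.551.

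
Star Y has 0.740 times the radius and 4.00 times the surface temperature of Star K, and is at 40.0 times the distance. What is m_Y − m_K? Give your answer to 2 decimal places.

2.64

L_Y/L_K = (0.740)²(4.00)⁴ = 140.2.
F_Y/F_K = (L_Y/L_K)/(d_Y/d_K)² = 140.2/1600 = 0.08762.
m_Y − m_K = −2.5 log₁₀(0.08762) = 2.64.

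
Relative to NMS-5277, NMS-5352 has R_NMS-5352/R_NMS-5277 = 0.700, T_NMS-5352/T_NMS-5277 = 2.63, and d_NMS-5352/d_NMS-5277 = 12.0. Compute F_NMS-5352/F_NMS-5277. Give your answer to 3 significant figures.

L_NMS-5352/L_NMS-5277 = (R_NMS-5352/R_NMS-5277)²(T_NMS-5352/T_NMS-5277)⁴ = (0.700)² × (2.63)⁴ = 23.44.
F_NMS-5352/F_NMS-5277 = (L_NMS-5352/L_NMS-5277)/(d_NMS-5352/d_NMS-5277)² = 23.44 / (12.0)² = 0.1628.

0.163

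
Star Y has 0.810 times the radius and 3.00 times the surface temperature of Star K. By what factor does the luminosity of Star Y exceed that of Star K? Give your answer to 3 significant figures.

From the Stefan–Boltzmann law, L ∝ R²T⁴, so
L_Y/L_K = (R_Y/R_K)² (T_Y/T_K)⁴ = (0.810)² × (3.00)⁴ = 0.6561 × 81.00 = 53.14.

53.1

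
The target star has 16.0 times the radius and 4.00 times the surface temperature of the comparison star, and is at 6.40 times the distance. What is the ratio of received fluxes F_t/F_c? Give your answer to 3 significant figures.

L_t/L_c = (R_t/R_c)²(T_t/T_c)⁴ = (16.0)² × (4.00)⁴ = 6.554×10^4.
F_t/F_c = (L_t/L_c)/(d_t/d_c)² = 6.554×10^4 / (6.40)² = 1600.

1.60×10^3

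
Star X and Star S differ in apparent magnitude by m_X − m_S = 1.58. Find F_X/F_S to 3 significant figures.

0.233

F_X/F_S = 10^(−(m_X − m_S)/2.5) = 10^(-1.58/2.5) = 10^-0.632 = 0.2333.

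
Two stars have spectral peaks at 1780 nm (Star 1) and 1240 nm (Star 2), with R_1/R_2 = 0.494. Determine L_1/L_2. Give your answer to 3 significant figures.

Wien's law gives T ∝ 1/λ_max, so T_1/T_2 = λ_2/λ_1 = 1240/1780 = 0.6966.
Then L ∝ R²T⁴ gives L_1/L_2 = (0.494)² × (0.6966)⁴ = 0.2440 × 0.2355 = 0.05747.

0.0575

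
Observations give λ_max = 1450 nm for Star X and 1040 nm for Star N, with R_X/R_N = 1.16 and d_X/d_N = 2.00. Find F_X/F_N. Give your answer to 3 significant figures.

Wien's law: T_X/T_N = λ_N/λ_X = 1040/1450 = 0.7172.
L_X/L_N = (R_X/R_N)²(T_X/T_N)⁴ = (1.16)²(0.7172)⁴ = 0.3561.
F_X/F_N = (L_X/L_N)/(d_X/d_N)² = 0.3561/(2.00)² = 0.08903.

0.0890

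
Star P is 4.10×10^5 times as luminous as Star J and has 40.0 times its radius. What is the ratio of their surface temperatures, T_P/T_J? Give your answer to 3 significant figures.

L ∝ R²T⁴ gives T ∝ (L/R²)^(1/4), so
T_P/T_J = (4.10×10^5 / 40.0²)^(1/4) = (256.2)^(1/4) = 4.001.

4.00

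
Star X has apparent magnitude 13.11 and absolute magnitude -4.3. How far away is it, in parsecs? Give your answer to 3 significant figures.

3.03×10^4 pc

m − M = 5 log₁₀(d/10 pc)
13.11 − (-4.3) = 17.41 = 5 log₁₀(d/10)
d = 10 × 10^(17.41/5) = 10 × 10^3.482 = 3.034×10^4 pc.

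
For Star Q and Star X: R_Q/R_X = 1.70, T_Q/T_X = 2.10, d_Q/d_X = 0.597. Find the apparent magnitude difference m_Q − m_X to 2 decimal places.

L_Q/L_X = (1.70)²(2.10)⁴ = 56.21.
F_Q/F_X = (L_Q/L_X)/(d_Q/d_X)² = 56.21/0.3564 = 157.7.
m_Q − m_X = −2.5 log₁₀(157.7) = -5.49.

-5.49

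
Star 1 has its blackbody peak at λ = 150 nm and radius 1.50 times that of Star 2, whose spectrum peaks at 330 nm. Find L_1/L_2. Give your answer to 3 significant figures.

52.7

Wien's law gives T ∝ 1/λ_max, so T_1/T_2 = λ_2/λ_1 = 330/150 = 2.200.
Then L ∝ R²T⁴ gives L_1/L_2 = (1.50)² × (2.200)⁴ = 2.250 × 23.43 = 52.71.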